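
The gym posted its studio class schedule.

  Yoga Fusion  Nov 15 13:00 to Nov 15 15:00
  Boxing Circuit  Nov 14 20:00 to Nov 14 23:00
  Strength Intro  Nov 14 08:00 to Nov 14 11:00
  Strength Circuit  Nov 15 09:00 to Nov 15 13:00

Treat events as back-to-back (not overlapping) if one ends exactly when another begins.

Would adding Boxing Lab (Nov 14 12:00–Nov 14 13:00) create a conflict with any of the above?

No — it doesn't clash with anything

Strength Intro: ends Nov 14 11:00 at or before Boxing Lab starts Nov 14 12:00 → clear.
Boxing Circuit: starts Nov 14 20:00 at or after Boxing Lab ends Nov 14 13:00 → clear.
Strength Circuit: starts Nov 15 09:00 at or after Boxing Lab ends Nov 14 13:00 → clear.
Yoga Fusion: starts Nov 15 13:00 at or after Boxing Lab ends Nov 14 13:00 → clear.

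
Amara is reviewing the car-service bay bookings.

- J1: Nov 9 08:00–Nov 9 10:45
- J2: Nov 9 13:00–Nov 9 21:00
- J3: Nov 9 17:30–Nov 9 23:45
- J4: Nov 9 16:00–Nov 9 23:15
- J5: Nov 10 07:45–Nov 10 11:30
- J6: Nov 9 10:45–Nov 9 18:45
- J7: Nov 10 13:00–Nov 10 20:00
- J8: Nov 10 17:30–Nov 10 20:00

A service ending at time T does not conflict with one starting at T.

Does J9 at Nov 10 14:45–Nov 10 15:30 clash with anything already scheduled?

Yes — it overlaps J7

J1: ends Nov 9 10:45 at or before J9 starts Nov 10 14:45 → clear.
J6: ends Nov 9 18:45 at or before J9 starts Nov 10 14:45 → clear.
J2: ends Nov 9 21:00 at or before J9 starts Nov 10 14:45 → clear.
J4: ends Nov 9 23:15 at or before J9 starts Nov 10 14:45 → clear.
J3: ends Nov 9 23:45 at or before J9 starts Nov 10 14:45 → clear.
J5: ends Nov 10 11:30 at or before J9 starts Nov 10 14:45 → clear.
J7: starts Nov 10 13:00 before J9 ends Nov 10 15:30, and ends Nov 10 20:00 after J9 starts Nov 10 14:45 → overlap.
J8: starts Nov 10 17:30 at or after J9 ends Nov 10 15:30 → clear.
J9 overlaps J7.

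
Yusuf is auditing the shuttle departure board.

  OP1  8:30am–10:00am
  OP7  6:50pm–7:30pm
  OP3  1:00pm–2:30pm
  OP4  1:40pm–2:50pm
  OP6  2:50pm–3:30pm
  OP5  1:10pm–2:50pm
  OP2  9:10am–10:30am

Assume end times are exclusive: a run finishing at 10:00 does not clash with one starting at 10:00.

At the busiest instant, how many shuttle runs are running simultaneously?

Sort all start/end points and keep a running count:
8:30am start OP1 → 1
9:10am start OP2 → 2
10:00am end OP1 → 1
10:30am end OP2 → 0
1:00pm start OP3 → 1
1:10pm start OP5 → 2
1:40pm start OP4 → 3
2:30pm end OP3 → 2
2:50pm end OP4 → 1
2:50pm end OP5 → 0
2:50pm start OP6 → 1
3:30pm end OP6 → 0
6:50pm start OP7 → 1
7:30pm end OP7 → 0
Peak is 3, at 1:40pm (OP3, OP4, OP5).

3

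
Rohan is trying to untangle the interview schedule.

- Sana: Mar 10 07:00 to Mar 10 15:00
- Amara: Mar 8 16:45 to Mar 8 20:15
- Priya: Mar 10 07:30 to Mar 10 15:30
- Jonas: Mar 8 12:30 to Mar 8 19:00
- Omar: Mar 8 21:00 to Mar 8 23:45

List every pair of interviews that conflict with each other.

Sorted by start: Jonas, Amara, Omar, Sana, Priya.
Amara starts before Jonas ends → Jonas and Amara overlap.
Omar starts after Jonas ends, so nothing later overlaps Jonas either.
Omar starts after Amara ends, so nothing later overlaps Amara either.
Sana starts after Omar ends, so nothing later overlaps Omar either.
Priya starts before Sana ends → Sana and Priya overlap.

Amara & Jonas, Priya & Sana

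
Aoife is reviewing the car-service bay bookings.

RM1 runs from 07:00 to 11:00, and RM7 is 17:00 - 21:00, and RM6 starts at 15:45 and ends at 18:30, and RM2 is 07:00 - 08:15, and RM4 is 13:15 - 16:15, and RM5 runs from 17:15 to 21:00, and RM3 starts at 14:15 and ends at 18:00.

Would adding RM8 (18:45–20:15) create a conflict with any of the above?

RM1: ends 11:00 at or before RM8 starts 18:45 → clear.
RM2: ends 08:15 at or before RM8 starts 18:45 → clear.
RM4: ends 16:15 at or before RM8 starts 18:45 → clear.
RM3: ends 18:00 at or before RM8 starts 18:45 → clear.
RM6: ends 18:30 at or before RM8 starts 18:45 → clear.
RM7: starts 17:00 before RM8 ends 20:15, and ends 21:00 after RM8 starts 18:45 → overlap.
RM5: starts 17:15 before RM8 ends 20:15, and ends 21:00 after RM8 starts 18:45 → overlap.
RM8 overlaps RM5, RM7.

Yes — it overlaps RM5, RM7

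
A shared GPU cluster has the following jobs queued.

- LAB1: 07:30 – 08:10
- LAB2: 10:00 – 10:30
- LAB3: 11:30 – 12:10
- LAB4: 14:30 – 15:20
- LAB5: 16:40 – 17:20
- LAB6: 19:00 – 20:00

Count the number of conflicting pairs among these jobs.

0

Two intervals overlap when each starts before the other ends.
Sorted by start: LAB1, LAB2, LAB3, LAB4, LAB5, LAB6.
LAB2 starts after LAB1 ends — done with LAB1.
LAB3 starts after LAB2 ends — done with LAB2.
LAB4 starts after LAB3 ends — done with LAB3.
LAB5 starts after LAB4 ends — done with LAB4.
LAB6 starts after LAB5 ends.
No pair overlaps.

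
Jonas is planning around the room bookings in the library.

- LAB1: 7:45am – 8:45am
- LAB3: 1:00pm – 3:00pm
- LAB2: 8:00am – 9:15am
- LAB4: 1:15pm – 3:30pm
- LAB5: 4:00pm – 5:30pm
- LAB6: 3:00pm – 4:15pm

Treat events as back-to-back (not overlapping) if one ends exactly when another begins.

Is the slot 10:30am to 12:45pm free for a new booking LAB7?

Yes — the slot is free

LAB1: ends 8:45am at or before LAB7 starts 10:30am → clear.
LAB2: ends 9:15am at or before LAB7 starts 10:30am → clear.
LAB3: starts 1:00pm at or after LAB7 ends 12:45pm → clear.
LAB4: starts 1:15pm at or after LAB7 ends 12:45pm → clear.
LAB6: starts 3:00pm at or after LAB7 ends 12:45pm → clear.
LAB5: starts 4:00pm at or after LAB7 ends 12:45pm → clear.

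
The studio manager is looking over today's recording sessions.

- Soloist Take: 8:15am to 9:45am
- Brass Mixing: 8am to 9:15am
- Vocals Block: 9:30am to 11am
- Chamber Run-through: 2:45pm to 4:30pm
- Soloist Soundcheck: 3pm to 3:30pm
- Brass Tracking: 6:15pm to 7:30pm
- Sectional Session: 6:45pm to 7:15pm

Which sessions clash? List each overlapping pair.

Brass Mixing & Soloist Take, Brass Tracking & Sectional Session, Chamber Run-through & Soloist Soundcheck, Soloist Take & Vocals Block

Sorted by start: Brass Mixing, Soloist Take, Vocals Block, Chamber Run-through, Soloist Soundcheck, Brass Tracking, Sectional Session.
Soloist Take starts before Brass Mixing ends → Brass Mixing and Soloist Take overlap.
Vocals Block starts after Brass Mixing ends; Brass Mixing is clear from here.
Vocals Block starts before Soloist Take ends → Soloist Take and Vocals Block overlap.
Chamber Run-through starts after Soloist Take ends; Soloist Take is clear from here.
Chamber Run-through starts after Vocals Block ends; Vocals Block is clear from here.
Soloist Soundcheck starts before Chamber Run-through ends → Chamber Run-through and Soloist Soundcheck overlap.
Brass Tracking starts after Chamber Run-through ends; Chamber Run-through is clear from here.
Brass Tracking starts after Soloist Soundcheck ends; Soloist Soundcheck is clear from here.
Sectional Session starts before Brass Tracking ends → Brass Tracking and Sectional Session overlap.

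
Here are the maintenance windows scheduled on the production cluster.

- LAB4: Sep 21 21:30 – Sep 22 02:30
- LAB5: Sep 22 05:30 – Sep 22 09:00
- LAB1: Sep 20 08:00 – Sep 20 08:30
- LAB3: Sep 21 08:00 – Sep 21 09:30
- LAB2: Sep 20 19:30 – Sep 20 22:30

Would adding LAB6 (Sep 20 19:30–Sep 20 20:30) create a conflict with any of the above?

LAB1: ends Sep 20 08:30 at or before LAB6 starts Sep 20 19:30 → clear.
LAB2: starts Sep 20 19:30 before LAB6 ends Sep 20 20:30, and ends Sep 20 22:30 after LAB6 starts Sep 20 19:30 → overlap.
LAB3: starts Sep 21 08:00 at or after LAB6 ends Sep 20 20:30 → clear.
LAB4: starts Sep 21 21:30 at or after LAB6 ends Sep 20 20:30 → clear.
LAB5: starts Sep 22 05:30 at or after LAB6 ends Sep 20 20:30 → clear.
LAB6 overlaps LAB2.

Yes — it overlaps LAB2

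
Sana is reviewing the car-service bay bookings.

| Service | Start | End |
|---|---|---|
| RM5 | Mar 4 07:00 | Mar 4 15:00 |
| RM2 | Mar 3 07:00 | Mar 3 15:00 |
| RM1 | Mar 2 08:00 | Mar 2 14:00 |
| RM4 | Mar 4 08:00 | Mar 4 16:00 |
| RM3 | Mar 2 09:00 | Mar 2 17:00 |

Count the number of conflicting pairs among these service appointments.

2

Check each pair: they overlap iff neither finishes before the other starts.
Sorted by start: RM1, RM3, RM2, RM5, RM4.
RM3 starts before RM1 ends → RM1 and RM3 overlap.
RM2 starts after RM1 ends, so nothing later overlaps RM1 either.
RM2 starts after RM3 ends, so nothing later overlaps RM3 either.
RM5 starts after RM2 ends, so nothing later overlaps RM2 either.
RM4 starts before RM5 ends → RM5 and RM4 overlap.
Overlapping pairs: RM1 & RM3, RM4 & RM5 — 2 in total.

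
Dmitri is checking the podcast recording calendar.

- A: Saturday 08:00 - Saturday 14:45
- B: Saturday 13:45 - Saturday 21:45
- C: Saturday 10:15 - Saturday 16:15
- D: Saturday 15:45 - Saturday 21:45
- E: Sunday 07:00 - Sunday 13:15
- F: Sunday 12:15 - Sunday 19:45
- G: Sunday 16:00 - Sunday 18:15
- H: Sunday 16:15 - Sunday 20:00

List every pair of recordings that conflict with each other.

A & B, A & C, B & C, B & D, C & D, E & F, F & G, F & H, G & H

Two intervals overlap when each starts before the other ends.
Sorted by start: A, C, B, D, E, F, G, H.
C starts before A ends → A and C overlap.
B starts before A ends → A and B overlap.
D starts after A ends, so A has no further overlaps.
B starts before C ends → C and B overlap.
D starts before C ends → C and D overlap.
E starts after C ends, so C has no further overlaps.
D starts before B ends → B and D overlap.
E starts after B ends, so B has no further overlaps.
E starts after D ends, so D has no further overlaps.
F starts before E ends → E and F overlap.
G starts after E ends, so E has no further overlaps.
G starts before F ends → F and G overlap.
H starts before F ends → F and H overlap.
H starts before G ends → G and H overlap.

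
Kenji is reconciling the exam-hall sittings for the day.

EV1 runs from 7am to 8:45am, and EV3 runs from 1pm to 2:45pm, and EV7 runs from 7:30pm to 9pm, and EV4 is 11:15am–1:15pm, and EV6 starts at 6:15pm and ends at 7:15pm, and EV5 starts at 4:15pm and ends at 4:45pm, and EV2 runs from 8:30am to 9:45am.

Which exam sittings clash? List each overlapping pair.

Sorted by start: EV1, EV2, EV4, EV3, EV5, EV6, EV7.
EV2 starts before EV1 ends → EV1 and EV2 overlap.
EV4 starts after EV1 ends; EV1 is clear from here.
EV4 starts after EV2 ends; EV2 is clear from here.
EV3 starts before EV4 ends → EV4 and EV3 overlap.
EV5 starts after EV4 ends; EV4 is clear from here.
EV5 starts after EV3 ends; EV3 is clear from here.
EV6 starts after EV5 ends; EV5 is clear from here.
EV7 starts after EV6 ends.

EV1 & EV2, EV3 & EV4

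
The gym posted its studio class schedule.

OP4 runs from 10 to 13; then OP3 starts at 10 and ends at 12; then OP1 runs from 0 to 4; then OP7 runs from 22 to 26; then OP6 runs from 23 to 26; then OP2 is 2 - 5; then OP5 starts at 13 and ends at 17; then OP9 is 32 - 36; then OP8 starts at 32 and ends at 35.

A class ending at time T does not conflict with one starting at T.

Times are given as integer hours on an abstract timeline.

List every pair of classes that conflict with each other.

Sorted by start: OP1, OP2, OP3, OP4, OP5, OP7, OP6, OP8, OP9.
OP2 starts before OP1 ends → OP1 and OP2 overlap.
OP3 starts after OP1 ends, so nothing later overlaps OP1 either.
OP3 starts after OP2 ends, so nothing later overlaps OP2 either.
OP4 starts before OP3 ends → OP3 and OP4 overlap.
OP5 starts after OP3 ends, so nothing later overlaps OP3 either.
OP5 starts exactly when OP4 ends (back-to-back, no overlap), so nothing later overlaps OP4 either.
OP7 starts after OP5 ends, so nothing later overlaps OP5 either.
OP6 starts before OP7 ends → OP7 and OP6 overlap.
OP8 starts after OP7 ends, so nothing later overlaps OP7 either.
OP8 starts after OP6 ends, so nothing later overlaps OP6 either.
OP9 starts before OP8 ends → OP8 and OP9 overlap.

OP1 & OP2, OP3 & OP4, OP6 & OP7, OP8 & OP9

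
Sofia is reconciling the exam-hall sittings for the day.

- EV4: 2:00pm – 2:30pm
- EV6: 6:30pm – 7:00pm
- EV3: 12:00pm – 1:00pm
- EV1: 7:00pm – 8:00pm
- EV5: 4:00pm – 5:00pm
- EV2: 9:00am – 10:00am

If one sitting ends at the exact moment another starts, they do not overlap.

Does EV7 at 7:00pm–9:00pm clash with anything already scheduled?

Yes — it overlaps EV1

EV2: ends 10:00am at or before EV7 starts 7:00pm → clear.
EV3: ends 1:00pm at or before EV7 starts 7:00pm → clear.
EV4: ends 2:30pm at or before EV7 starts 7:00pm → clear.
EV5: ends 5:00pm at or before EV7 starts 7:00pm → clear.
EV6: ends 7:00pm at or before EV7 starts 7:00pm → clear.
EV1: starts 7:00pm before EV7 ends 9:00pm, and ends 8:00pm after EV7 starts 7:00pm → overlap.
EV7 overlaps EV1.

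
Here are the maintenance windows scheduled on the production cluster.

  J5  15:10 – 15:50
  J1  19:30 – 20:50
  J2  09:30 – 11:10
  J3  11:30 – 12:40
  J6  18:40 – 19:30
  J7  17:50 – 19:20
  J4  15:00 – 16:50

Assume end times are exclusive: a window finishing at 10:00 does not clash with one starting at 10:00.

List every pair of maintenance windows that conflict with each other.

Two intervals overlap when each starts before the other ends.
Sorted by start: J2, J3, J4, J5, J7, J6, J1.
J3 starts after J2 ends, so nothing later overlaps J2 either.
J4 starts after J3 ends, so nothing later overlaps J3 either.
J5 starts before J4 ends → J4 and J5 overlap.
J7 starts after J4 ends, so nothing later overlaps J4 either.
J7 starts after J5 ends, so nothing later overlaps J5 either.
J6 starts before J7 ends → J7 and J6 overlap.
J1 starts after J7 ends.
J1 starts exactly when J6 ends (back-to-back, no overlap).

J4 & J5, J6 & J7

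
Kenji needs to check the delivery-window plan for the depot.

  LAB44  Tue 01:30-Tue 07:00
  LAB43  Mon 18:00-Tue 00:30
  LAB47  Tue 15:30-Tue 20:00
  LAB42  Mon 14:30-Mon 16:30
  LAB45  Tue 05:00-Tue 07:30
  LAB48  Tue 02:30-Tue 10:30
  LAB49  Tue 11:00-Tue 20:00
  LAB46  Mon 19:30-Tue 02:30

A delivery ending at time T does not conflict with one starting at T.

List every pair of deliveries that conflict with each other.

Check each pair: they overlap iff neither finishes before the other starts.
Sorted by start: LAB42, LAB43, LAB46, LAB44, LAB48, LAB45, LAB49, LAB47.
LAB43 starts after LAB42 ends; LAB42 is clear from here.
LAB46 starts before LAB43 ends → LAB43 and LAB46 overlap.
LAB44 starts after LAB43 ends; LAB43 is clear from here.
LAB44 starts before LAB46 ends → LAB46 and LAB44 overlap.
LAB48 starts exactly when LAB46 ends (back-to-back, no overlap); LAB46 is clear from here.
LAB48 starts before LAB44 ends → LAB44 and LAB48 overlap.
LAB45 starts before LAB44 ends → LAB44 and LAB45 overlap.
LAB49 starts after LAB44 ends; LAB44 is clear from here.
LAB45 starts before LAB48 ends → LAB48 and LAB45 overlap.
LAB49 starts after LAB48 ends; LAB48 is clear from here.
LAB49 starts after LAB45 ends; LAB45 is clear from here.
LAB47 starts before LAB49 ends → LAB49 and LAB47 overlap.

LAB43 & LAB46, LAB44 & LAB45, LAB44 & LAB46, LAB44 & LAB48, LAB45 & LAB48, LAB47 & LAB49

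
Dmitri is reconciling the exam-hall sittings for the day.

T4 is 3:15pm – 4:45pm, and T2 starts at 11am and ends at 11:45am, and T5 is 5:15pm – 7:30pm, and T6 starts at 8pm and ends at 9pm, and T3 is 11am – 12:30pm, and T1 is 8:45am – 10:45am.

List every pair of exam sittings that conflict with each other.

T2 & T3

Sorted by start: T1, T2, T3, T4, T5, T6.
T2 starts after T1 ends, so T1 has no further overlaps.
T3 starts before T2 ends → T2 and T3 overlap.
T4 starts after T2 ends, so T2 has no further overlaps.
T4 starts after T3 ends, so T3 has no further overlaps.
T5 starts after T4 ends, so T4 has no further overlaps.
T6 starts after T5 ends.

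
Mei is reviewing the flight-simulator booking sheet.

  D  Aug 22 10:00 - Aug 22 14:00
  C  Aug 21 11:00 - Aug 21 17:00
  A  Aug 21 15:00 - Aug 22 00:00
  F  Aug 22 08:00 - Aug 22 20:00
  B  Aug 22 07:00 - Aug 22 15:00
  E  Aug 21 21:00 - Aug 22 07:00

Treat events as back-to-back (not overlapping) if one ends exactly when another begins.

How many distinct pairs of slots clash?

Sorted by start: C, A, E, B, F, D.
A starts before C ends → C and A overlap.
E starts after C ends, so nothing later overlaps C either.
E starts before A ends → A and E overlap.
B starts after A ends, so nothing later overlaps A either.
B starts exactly when E ends (back-to-back, no overlap), so nothing later overlaps E either.
F starts before B ends → B and F overlap.
D starts before B ends → B and D overlap.
D starts before F ends → F and D overlap.
Overlapping pairs: A & C, A & E, B & D, B & F, D & F — 5 in total.

5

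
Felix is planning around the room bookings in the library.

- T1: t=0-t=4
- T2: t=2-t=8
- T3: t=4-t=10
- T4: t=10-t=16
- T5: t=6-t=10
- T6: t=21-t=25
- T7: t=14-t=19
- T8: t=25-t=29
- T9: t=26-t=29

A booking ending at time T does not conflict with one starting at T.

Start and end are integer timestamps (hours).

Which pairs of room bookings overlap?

T1 & T2, T2 & T3, T2 & T5, T3 & T5, T4 & T7, T8 & T9

Sorted by start: T1, T2, T3, T5, T4, T7, T6, T8, T9.
T2 starts before T1 ends → T1 and T2 overlap.
T3 starts exactly when T1 ends (back-to-back, no overlap) — done with T1.
T3 starts before T2 ends → T2 and T3 overlap.
T5 starts before T2 ends → T2 and T5 overlap.
T4 starts after T2 ends — done with T2.
T5 starts before T3 ends → T3 and T5 overlap.
T4 starts exactly when T3 ends (back-to-back, no overlap) — done with T3.
T4 starts exactly when T5 ends (back-to-back, no overlap) — done with T5.
T7 starts before T4 ends → T4 and T7 overlap.
T6 starts after T4 ends — done with T4.
T6 starts after T7 ends — done with T7.
T8 starts exactly when T6 ends (back-to-back, no overlap) — done with T6.
T9 starts before T8 ends → T8 and T9 overlap.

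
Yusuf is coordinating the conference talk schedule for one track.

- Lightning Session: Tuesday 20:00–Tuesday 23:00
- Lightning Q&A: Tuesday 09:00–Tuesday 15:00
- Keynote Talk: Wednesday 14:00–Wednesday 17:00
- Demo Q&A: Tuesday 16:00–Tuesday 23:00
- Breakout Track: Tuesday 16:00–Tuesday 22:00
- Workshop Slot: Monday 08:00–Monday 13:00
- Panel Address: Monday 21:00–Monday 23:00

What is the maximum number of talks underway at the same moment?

Sort all start/end points and keep a running count:
Monday 08:00 start Workshop Slot → 1
Monday 13:00 end Workshop Slot → 0
Monday 21:00 start Panel Address → 1
Monday 23:00 end Panel Address → 0
Tuesday 09:00 start Lightning Q&A → 1
Tuesday 15:00 end Lightning Q&A → 0
Tuesday 16:00 start Breakout Track → 1
Tuesday 16:00 start Demo Q&A → 2
Tuesday 20:00 start Lightning Session → 3
Tuesday 22:00 end Breakout Track → 2
Tuesday 23:00 end Demo Q&A → 1
Tuesday 23:00 end Lightning Session → 0
Wednesday 14:00 start Keynote Talk → 1
Wednesday 17:00 end Keynote Talk → 0
Peak is 3, at Tuesday 20:00 (Breakout Track, Demo Q&A, Lightning Session).

3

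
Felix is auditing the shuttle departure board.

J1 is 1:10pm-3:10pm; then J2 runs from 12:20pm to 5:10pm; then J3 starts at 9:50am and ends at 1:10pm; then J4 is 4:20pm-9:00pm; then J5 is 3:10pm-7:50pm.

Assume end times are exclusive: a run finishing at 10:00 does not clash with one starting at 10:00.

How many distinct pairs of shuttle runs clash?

5

Sorted by start: J3, J2, J1, J5, J4.
J2 starts before J3 ends → J3 and J2 overlap.
J1 starts exactly when J3 ends (back-to-back, no overlap), so J3 has no further overlaps.
J1 starts before J2 ends → J2 and J1 overlap.
J5 starts before J2 ends → J2 and J5 overlap.
J4 starts before J2 ends → J2 and J4 overlap.
J5 starts exactly when J1 ends (back-to-back, no overlap), so J1 has no further overlaps.
J4 starts before J5 ends → J5 and J4 overlap.
Overlapping pairs: J1 & J2, J2 & J3, J2 & J4, J2 & J5, J4 & J5 — 5 in total.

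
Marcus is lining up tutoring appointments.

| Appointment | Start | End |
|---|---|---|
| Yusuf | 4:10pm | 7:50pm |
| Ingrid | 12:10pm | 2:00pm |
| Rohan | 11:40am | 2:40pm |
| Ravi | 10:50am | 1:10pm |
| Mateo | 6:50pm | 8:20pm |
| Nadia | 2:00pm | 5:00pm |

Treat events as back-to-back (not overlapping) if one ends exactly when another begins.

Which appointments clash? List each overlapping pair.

Ingrid & Ravi, Ingrid & Rohan, Mateo & Yusuf, Nadia & Rohan, Nadia & Yusuf, Ravi & Rohan

Two intervals overlap when each starts before the other ends.
Sorted by start: Ravi, Rohan, Ingrid, Nadia, Yusuf, Mateo.
Rohan starts before Ravi ends → Ravi and Rohan overlap.
Ingrid starts before Ravi ends → Ravi and Ingrid overlap.
Nadia starts after Ravi ends, so Ravi has no further overlaps.
Ingrid starts before Rohan ends → Rohan and Ingrid overlap.
Nadia starts before Rohan ends → Rohan and Nadia overlap.
Yusuf starts after Rohan ends, so Rohan has no further overlaps.
Nadia starts exactly when Ingrid ends (back-to-back, no overlap), so Ingrid has no further overlaps.
Yusuf starts before Nadia ends → Nadia and Yusuf overlap.
Mateo starts after Nadia ends.
Mateo starts before Yusuf ends → Yusuf and Mateo overlap.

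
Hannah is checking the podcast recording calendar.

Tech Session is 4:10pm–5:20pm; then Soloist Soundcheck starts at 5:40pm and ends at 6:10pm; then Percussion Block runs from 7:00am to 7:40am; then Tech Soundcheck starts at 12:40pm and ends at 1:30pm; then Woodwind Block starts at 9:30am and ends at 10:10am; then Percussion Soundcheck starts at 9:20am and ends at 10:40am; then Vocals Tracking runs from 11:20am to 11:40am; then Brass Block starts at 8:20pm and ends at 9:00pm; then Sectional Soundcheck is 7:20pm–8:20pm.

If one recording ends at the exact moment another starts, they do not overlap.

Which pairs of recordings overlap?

Sorted by start: Percussion Block, Percussion Soundcheck, Woodwind Block, Vocals Tracking, Tech Soundcheck, Tech Session, Soloist Soundcheck, Sectional Soundcheck, Brass Block.
Percussion Soundcheck starts after Percussion Block ends — done with Percussion Block.
Woodwind Block starts before Percussion Soundcheck ends → Percussion Soundcheck and Woodwind Block overlap.
Vocals Tracking starts after Percussion Soundcheck ends — done with Percussion Soundcheck.
Vocals Tracking starts after Woodwind Block ends — done with Woodwind Block.
Tech Soundcheck starts after Vocals Tracking ends — done with Vocals Tracking.
Tech Session starts after Tech Soundcheck ends — done with Tech Soundcheck.
Soloist Soundcheck starts after Tech Session ends — done with Tech Session.
Sectional Soundcheck starts after Soloist Soundcheck ends — done with Soloist Soundcheck.
Brass Block starts exactly when Sectional Soundcheck ends (back-to-back, no overlap).

Percussion Soundcheck & Woodwind Block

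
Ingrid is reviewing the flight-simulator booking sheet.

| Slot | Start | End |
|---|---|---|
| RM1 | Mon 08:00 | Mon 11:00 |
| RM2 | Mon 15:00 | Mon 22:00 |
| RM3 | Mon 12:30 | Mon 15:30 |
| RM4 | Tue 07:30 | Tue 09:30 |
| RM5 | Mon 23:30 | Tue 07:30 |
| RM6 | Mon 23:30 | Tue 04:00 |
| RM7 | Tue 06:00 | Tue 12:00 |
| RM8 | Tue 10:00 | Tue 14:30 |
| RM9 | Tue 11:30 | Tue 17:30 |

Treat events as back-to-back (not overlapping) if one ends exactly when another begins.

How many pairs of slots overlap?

7

Sorted by start: RM1, RM3, RM2, RM5, RM6, RM7, RM4, RM8, RM9.
RM3 starts after RM1 ends; RM1 is clear from here.
RM2 starts before RM3 ends → RM3 and RM2 overlap.
RM5 starts after RM3 ends; RM3 is clear from here.
RM5 starts after RM2 ends; RM2 is clear from here.
RM6 starts before RM5 ends → RM5 and RM6 overlap.
RM7 starts before RM5 ends → RM5 and RM7 overlap.
RM4 starts exactly when RM5 ends (back-to-back, no overlap); RM5 is clear from here.
RM7 starts after RM6 ends; RM6 is clear from here.
RM4 starts before RM7 ends → RM7 and RM4 overlap.
RM8 starts before RM7 ends → RM7 and RM8 overlap.
RM9 starts before RM7 ends → RM7 and RM9 overlap.
RM8 starts after RM4 ends; RM4 is clear from here.
RM9 starts before RM8 ends → RM8 and RM9 overlap.
Overlapping pairs: RM2 & RM3, RM4 & RM7, RM5 & RM6, RM5 & RM7, RM7 & RM8, RM7 & RM9, RM8 & RM9 — 7 in total.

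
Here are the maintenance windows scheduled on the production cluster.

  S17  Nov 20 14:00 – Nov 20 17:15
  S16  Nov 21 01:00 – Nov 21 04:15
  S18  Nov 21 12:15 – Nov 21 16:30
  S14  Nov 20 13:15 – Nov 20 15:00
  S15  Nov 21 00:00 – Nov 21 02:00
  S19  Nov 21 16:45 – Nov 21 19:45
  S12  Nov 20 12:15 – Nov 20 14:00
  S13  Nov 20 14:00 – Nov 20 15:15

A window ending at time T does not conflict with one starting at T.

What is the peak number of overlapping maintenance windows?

3

Sweep the timeline, counting +1 at each start and −1 at each end (ends before starts at a tie):
Nov 20 12:15 start S12 → 1
Nov 20 13:15 start S14 → 2
Nov 20 14:00 end S12 → 1
Nov 20 14:00 start S13 → 2
Nov 20 14:00 start S17 → 3
Nov 20 15:00 end S14 → 2
Nov 20 15:15 end S13 → 1
Nov 20 17:15 end S17 → 0
Nov 21 00:00 start S15 → 1
Nov 21 01:00 start S16 → 2
Nov 21 02:00 end S15 → 1
Nov 21 04:15 end S16 → 0
Nov 21 12:15 start S18 → 1
Nov 21 16:30 end S18 → 0
Nov 21 16:45 start S19 → 1
Nov 21 19:45 end S19 → 0
Peak is 3, at Nov 20 14:00 (S13, S14, S17).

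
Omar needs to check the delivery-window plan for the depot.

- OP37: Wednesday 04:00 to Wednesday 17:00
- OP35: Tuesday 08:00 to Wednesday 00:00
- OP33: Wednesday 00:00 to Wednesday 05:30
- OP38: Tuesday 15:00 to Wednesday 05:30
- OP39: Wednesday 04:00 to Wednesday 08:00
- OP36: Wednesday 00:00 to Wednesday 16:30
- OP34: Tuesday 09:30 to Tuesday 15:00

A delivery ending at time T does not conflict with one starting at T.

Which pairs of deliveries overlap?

OP33 & OP36, OP33 & OP37, OP33 & OP38, OP33 & OP39, OP34 & OP35, OP35 & OP38, OP36 & OP37, OP36 & OP38, OP36 & OP39, OP37 & OP38, OP37 & OP39, OP38 & OP39

Sorted by start: OP35, OP34, OP38, OP33, OP36, OP37, OP39.
OP34 starts before OP35 ends → OP35 and OP34 overlap.
OP38 starts before OP35 ends → OP35 and OP38 overlap.
OP33 starts exactly when OP35 ends (back-to-back, no overlap) — done with OP35.
OP38 starts exactly when OP34 ends (back-to-back, no overlap) — done with OP34.
OP33 starts before OP38 ends → OP38 and OP33 overlap.
OP36 starts before OP38 ends → OP38 and OP36 overlap.
OP37 starts before OP38 ends → OP38 and OP37 overlap.
OP39 starts before OP38 ends → OP38 and OP39 overlap.
OP36 starts before OP33 ends → OP33 and OP36 overlap.
OP37 starts before OP33 ends → OP33 and OP37 overlap.
OP39 starts before OP33 ends → OP33 and OP39 overlap.
OP37 starts before OP36 ends → OP36 and OP37 overlap.
OP39 starts before OP36 ends → OP36 and OP39 overlap.
OP39 starts before OP37 ends → OP37 and OP39 overlap.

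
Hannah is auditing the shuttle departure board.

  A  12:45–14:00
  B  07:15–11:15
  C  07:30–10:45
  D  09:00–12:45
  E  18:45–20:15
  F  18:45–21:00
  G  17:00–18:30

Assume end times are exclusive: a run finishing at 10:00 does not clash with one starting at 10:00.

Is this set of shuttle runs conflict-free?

Sorted by start: B, C, D, A, G, E, F.
C starts before B ends → B and C overlap.
That's a conflict, so the schedule is not conflict-free.

No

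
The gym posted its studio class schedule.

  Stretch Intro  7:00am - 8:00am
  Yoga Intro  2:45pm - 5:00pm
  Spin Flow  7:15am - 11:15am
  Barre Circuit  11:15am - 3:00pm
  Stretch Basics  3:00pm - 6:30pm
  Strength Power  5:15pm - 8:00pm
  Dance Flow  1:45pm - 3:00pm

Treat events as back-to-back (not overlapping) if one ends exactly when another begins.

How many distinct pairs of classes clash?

Sorted by start: Stretch Intro, Spin Flow, Barre Circuit, Dance Flow, Yoga Intro, Stretch Basics, Strength Power.
Spin Flow starts before Stretch Intro ends → Stretch Intro and Spin Flow overlap.
Barre Circuit starts after Stretch Intro ends; Stretch Intro is clear from here.
Barre Circuit starts exactly when Spin Flow ends (back-to-back, no overlap); Spin Flow is clear from here.
Dance Flow starts before Barre Circuit ends → Barre Circuit and Dance Flow overlap.
Yoga Intro starts before Barre Circuit ends → Barre Circuit and Yoga Intro overlap.
Stretch Basics starts exactly when Barre Circuit ends (back-to-back, no overlap); Barre Circuit is clear from here.
Yoga Intro starts before Dance Flow ends → Dance Flow and Yoga Intro overlap.
Stretch Basics starts exactly when Dance Flow ends (back-to-back, no overlap); Dance Flow is clear from here.
Stretch Basics starts before Yoga Intro ends → Yoga Intro and Stretch Basics overlap.
Strength Power starts after Yoga Intro ends.
Strength Power starts before Stretch Basics ends → Stretch Basics and Strength Power overlap.
Overlapping pairs: Barre Circuit & Dance Flow, Barre Circuit & Yoga Intro, Dance Flow & Yoga Intro, Spin Flow & Stretch Intro, Strength Power & Stretch Basics, Stretch Basics & Yoga Intro — 6 in total.

6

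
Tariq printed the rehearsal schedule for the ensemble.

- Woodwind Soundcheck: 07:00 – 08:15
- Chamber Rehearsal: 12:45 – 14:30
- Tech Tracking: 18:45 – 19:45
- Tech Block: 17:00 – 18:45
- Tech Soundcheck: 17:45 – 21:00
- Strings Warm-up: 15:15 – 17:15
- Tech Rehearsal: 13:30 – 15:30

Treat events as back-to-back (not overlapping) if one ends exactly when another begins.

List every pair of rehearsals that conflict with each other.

Sorted by start: Woodwind Soundcheck, Chamber Rehearsal, Tech Rehearsal, Strings Warm-up, Tech Block, Tech Soundcheck, Tech Tracking.
Chamber Rehearsal starts after Woodwind Soundcheck ends; Woodwind Soundcheck is clear from here.
Tech Rehearsal starts before Chamber Rehearsal ends → Chamber Rehearsal and Tech Rehearsal overlap.
Strings Warm-up starts after Chamber Rehearsal ends; Chamber Rehearsal is clear from here.
Strings Warm-up starts before Tech Rehearsal ends → Tech Rehearsal and Strings Warm-up overlap.
Tech Block starts after Tech Rehearsal ends; Tech Rehearsal is clear from here.
Tech Block starts before Strings Warm-up ends → Strings Warm-up and Tech Block overlap.
Tech Soundcheck starts after Strings Warm-up ends; Strings Warm-up is clear from here.
Tech Soundcheck starts before Tech Block ends → Tech Block and Tech Soundcheck overlap.
Tech Tracking starts exactly when Tech Block ends (back-to-back, no overlap).
Tech Tracking starts before Tech Soundcheck ends → Tech Soundcheck and Tech Tracking overlap.

Chamber Rehearsal & Tech Rehearsal, Strings Warm-up & Tech Block, Strings Warm-up & Tech Rehearsal, Tech Block & Tech Soundcheck, Tech Soundcheck & Tech Tracking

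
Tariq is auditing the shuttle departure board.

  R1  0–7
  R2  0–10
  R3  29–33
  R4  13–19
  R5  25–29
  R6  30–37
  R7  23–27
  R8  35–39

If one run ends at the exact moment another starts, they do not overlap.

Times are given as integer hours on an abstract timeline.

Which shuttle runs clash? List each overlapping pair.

R1 & R2, R3 & R6, R5 & R7, R6 & R8

Sorted by start: R1, R2, R4, R7, R5, R3, R6, R8.
R2 starts before R1 ends → R1 and R2 overlap.
R4 starts after R1 ends; R1 is clear from here.
R4 starts after R2 ends; R2 is clear from here.
R7 starts after R4 ends; R4 is clear from here.
R5 starts before R7 ends → R7 and R5 overlap.
R3 starts after R7 ends; R7 is clear from here.
R3 starts exactly when R5 ends (back-to-back, no overlap); R5 is clear from here.
R6 starts before R3 ends → R3 and R6 overlap.
R8 starts after R3 ends.
R8 starts before R6 ends → R6 and R8 overlap.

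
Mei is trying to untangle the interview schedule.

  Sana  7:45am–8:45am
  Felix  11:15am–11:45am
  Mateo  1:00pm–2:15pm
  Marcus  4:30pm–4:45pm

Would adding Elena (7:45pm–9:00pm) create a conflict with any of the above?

No — it doesn't clash with anything

Sana: ends 8:45am at or before Elena starts 7:45pm → clear.
Felix: ends 11:45am at or before Elena starts 7:45pm → clear.
Mateo: ends 2:15pm at or before Elena starts 7:45pm → clear.
Marcus: ends 4:45pm at or before Elena starts 7:45pm → clear.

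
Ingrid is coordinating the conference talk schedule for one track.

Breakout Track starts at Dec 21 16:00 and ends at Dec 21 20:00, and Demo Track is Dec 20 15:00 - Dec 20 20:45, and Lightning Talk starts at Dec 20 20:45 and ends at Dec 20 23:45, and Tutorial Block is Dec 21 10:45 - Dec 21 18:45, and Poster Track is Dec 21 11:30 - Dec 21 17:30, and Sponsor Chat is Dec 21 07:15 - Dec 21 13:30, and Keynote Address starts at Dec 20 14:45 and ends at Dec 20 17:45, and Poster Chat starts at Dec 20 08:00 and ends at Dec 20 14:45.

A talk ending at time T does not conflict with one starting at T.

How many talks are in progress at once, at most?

3

Walk through starts and ends in time order (an end at T is processed before a start at T):
Dec 20 08:00 start Poster Chat → 1
Dec 20 14:45 end Poster Chat → 0
Dec 20 14:45 start Keynote Address → 1
Dec 20 15:00 start Demo Track → 2
Dec 20 17:45 end Keynote Address → 1
Dec 20 20:45 end Demo Track → 0
Dec 20 20:45 start Lightning Talk → 1
Dec 20 23:45 end Lightning Talk → 0
Dec 21 07:15 start Sponsor Chat → 1
Dec 21 10:45 start Tutorial Block → 2
Dec 21 11:30 start Poster Track → 3
Dec 21 13:30 end Sponsor Chat → 2
Dec 21 16:00 start Breakout Track → 3
Dec 21 17:30 end Poster Track → 2
Dec 21 18:45 end Tutorial Block → 1
Dec 21 20:00 end Breakout Track → 0
Peak is 3, at Dec 21 11:30 (Poster Track, Sponsor Chat, Tutorial Block).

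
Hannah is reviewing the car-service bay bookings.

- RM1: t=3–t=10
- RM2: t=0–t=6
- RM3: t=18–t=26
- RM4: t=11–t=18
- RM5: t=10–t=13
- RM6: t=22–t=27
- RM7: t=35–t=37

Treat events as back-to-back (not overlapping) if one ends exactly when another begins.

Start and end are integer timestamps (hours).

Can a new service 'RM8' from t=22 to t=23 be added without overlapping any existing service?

RM2: ends t=6 at or before RM8 starts t=22 → clear.
RM1: ends t=10 at or before RM8 starts t=22 → clear.
RM5: ends t=13 at or before RM8 starts t=22 → clear.
RM4: ends t=18 at or before RM8 starts t=22 → clear.
RM3: starts t=18 before RM8 ends t=23, and ends t=26 after RM8 starts t=22 → overlap.
RM6: starts t=22 before RM8 ends t=23, and ends t=27 after RM8 starts t=22 → overlap.
RM7: starts t=35 at or after RM8 ends t=23 → clear.
RM8 overlaps RM3, RM6.

No — it overlaps RM3, RM6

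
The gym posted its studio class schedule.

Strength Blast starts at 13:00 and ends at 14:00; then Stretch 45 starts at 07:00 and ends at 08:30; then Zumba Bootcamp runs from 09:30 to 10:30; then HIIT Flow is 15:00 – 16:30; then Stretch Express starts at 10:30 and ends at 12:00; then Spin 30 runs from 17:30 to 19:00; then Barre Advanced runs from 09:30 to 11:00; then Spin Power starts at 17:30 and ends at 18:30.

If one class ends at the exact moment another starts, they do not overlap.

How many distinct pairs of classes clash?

3

Two intervals overlap when each starts before the other ends.
Sorted by start: Stretch 45, Barre Advanced, Zumba Bootcamp, Stretch Express, Strength Blast, HIIT Flow, Spin Power, Spin 30.
Barre Advanced starts after Stretch 45 ends; Stretch 45 is clear from here.
Zumba Bootcamp starts before Barre Advanced ends → Barre Advanced and Zumba Bootcamp overlap.
Stretch Express starts before Barre Advanced ends → Barre Advanced and Stretch Express overlap.
Strength Blast starts after Barre Advanced ends; Barre Advanced is clear from here.
Stretch Express starts exactly when Zumba Bootcamp ends (back-to-back, no overlap); Zumba Bootcamp is clear from here.
Strength Blast starts after Stretch Express ends; Stretch Express is clear from here.
HIIT Flow starts after Strength Blast ends; Strength Blast is clear from here.
Spin Power starts after HIIT Flow ends; HIIT Flow is clear from here.
Spin 30 starts before Spin Power ends → Spin Power and Spin 30 overlap.
Overlapping pairs: Barre Advanced & Stretch Express, Barre Advanced & Zumba Bootcamp, Spin 30 & Spin Power — 3 in total.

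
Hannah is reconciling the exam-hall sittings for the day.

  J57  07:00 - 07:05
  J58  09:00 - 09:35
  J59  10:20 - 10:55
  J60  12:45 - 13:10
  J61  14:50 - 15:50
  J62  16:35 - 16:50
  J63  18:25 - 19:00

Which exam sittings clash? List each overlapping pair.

none

Sorted by start: J57, J58, J59, J60, J61, J62, J63.
J58 starts after J57 ends, so J57 has no further overlaps.
J59 starts after J58 ends, so J58 has no further overlaps.
J60 starts after J59 ends, so J59 has no further overlaps.
J61 starts after J60 ends, so J60 has no further overlaps.
J62 starts after J61 ends, so J61 has no further overlaps.
J63 starts after J62 ends.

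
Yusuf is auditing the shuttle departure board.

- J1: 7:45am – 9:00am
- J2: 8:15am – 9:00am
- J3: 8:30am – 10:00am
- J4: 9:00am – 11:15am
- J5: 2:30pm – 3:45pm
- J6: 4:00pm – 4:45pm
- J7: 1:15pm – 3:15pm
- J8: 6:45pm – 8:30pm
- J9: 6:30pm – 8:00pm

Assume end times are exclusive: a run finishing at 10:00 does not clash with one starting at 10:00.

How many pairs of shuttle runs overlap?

6

Check each pair: they overlap iff neither finishes before the other starts.
Sorted by start: J1, J2, J3, J4, J7, J5, J6, J9, J8.
J2 starts before J1 ends → J1 and J2 overlap.
J3 starts before J1 ends → J1 and J3 overlap.
J4 starts exactly when J1 ends (back-to-back, no overlap), so J1 has no further overlaps.
J3 starts before J2 ends → J2 and J3 overlap.
J4 starts exactly when J2 ends (back-to-back, no overlap), so J2 has no further overlaps.
J4 starts before J3 ends → J3 and J4 overlap.
J7 starts after J3 ends, so J3 has no further overlaps.
J7 starts after J4 ends, so J4 has no further overlaps.
J5 starts before J7 ends → J7 and J5 overlap.
J6 starts after J7 ends, so J7 has no further overlaps.
J6 starts after J5 ends, so J5 has no further overlaps.
J9 starts after J6 ends, so J6 has no further overlaps.
J8 starts before J9 ends → J9 and J8 overlap.
Overlapping pairs: J1 & J2, J1 & J3, J2 & J3, J3 & J4, J5 & J7, J8 & J9 — 6 in total.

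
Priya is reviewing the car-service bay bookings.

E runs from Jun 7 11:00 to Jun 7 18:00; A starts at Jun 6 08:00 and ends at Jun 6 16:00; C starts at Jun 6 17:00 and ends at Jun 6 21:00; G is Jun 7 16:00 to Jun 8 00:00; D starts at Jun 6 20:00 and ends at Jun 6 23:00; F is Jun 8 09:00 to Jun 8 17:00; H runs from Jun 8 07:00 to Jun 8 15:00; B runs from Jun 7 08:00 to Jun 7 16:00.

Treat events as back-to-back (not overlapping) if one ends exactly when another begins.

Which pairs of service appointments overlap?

B & E, C & D, E & G, F & H

Sorted by start: A, C, D, B, E, G, H, F.
C starts after A ends — done with A.
D starts before C ends → C and D overlap.
B starts after C ends — done with C.
B starts after D ends — done with D.
E starts before B ends → B and E overlap.
G starts exactly when B ends (back-to-back, no overlap) — done with B.
G starts before E ends → E and G overlap.
H starts after E ends — done with E.
H starts after G ends — done with G.
F starts before H ends → H and F overlap.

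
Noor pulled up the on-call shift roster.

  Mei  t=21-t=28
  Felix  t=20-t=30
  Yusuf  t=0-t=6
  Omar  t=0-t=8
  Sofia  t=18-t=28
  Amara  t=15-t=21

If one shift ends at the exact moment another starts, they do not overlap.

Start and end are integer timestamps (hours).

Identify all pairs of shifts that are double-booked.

Amara & Felix, Amara & Sofia, Felix & Mei, Felix & Sofia, Mei & Sofia, Omar & Yusuf

Two intervals overlap when each starts before the other ends.
Sorted by start: Omar, Yusuf, Amara, Sofia, Felix, Mei.
Yusuf starts before Omar ends → Omar and Yusuf overlap.
Amara starts after Omar ends, so Omar has no further overlaps.
Amara starts after Yusuf ends, so Yusuf has no further overlaps.
Sofia starts before Amara ends → Amara and Sofia overlap.
Felix starts before Amara ends → Amara and Felix overlap.
Mei starts exactly when Amara ends (back-to-back, no overlap).
Felix starts before Sofia ends → Sofia and Felix overlap.
Mei starts before Sofia ends → Sofia and Mei overlap.
Mei starts before Felix ends → Felix and Mei overlap.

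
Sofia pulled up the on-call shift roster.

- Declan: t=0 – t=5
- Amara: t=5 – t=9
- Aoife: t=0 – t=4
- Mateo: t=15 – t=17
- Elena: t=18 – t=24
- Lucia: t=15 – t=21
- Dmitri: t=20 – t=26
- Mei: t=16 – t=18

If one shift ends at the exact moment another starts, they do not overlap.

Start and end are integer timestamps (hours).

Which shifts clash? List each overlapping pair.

Aoife & Declan, Dmitri & Elena, Dmitri & Lucia, Elena & Lucia, Lucia & Mateo, Lucia & Mei, Mateo & Mei

Sorted by start: Declan, Aoife, Amara, Mateo, Lucia, Mei, Elena, Dmitri.
Aoife starts before Declan ends → Declan and Aoife overlap.
Amara starts exactly when Declan ends (back-to-back, no overlap), so nothing later overlaps Declan either.
Amara starts after Aoife ends, so nothing later overlaps Aoife either.
Mateo starts after Amara ends, so nothing later overlaps Amara either.
Lucia starts before Mateo ends → Mateo and Lucia overlap.
Mei starts before Mateo ends → Mateo and Mei overlap.
Elena starts after Mateo ends, so nothing later overlaps Mateo either.
Mei starts before Lucia ends → Lucia and Mei overlap.
Elena starts before Lucia ends → Lucia and Elena overlap.
Dmitri starts before Lucia ends → Lucia and Dmitri overlap.
Elena starts exactly when Mei ends (back-to-back, no overlap), so nothing later overlaps Mei either.
Dmitri starts before Elena ends → Elena and Dmitri overlap.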